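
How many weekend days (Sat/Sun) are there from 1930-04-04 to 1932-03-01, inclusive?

1930-04-04 is a Friday.
From 1930-04-04 to 1932-03-01 is 698 days inclusive.
698 = 7 × 99 + 5, so there are 99 full weeks plus 5 extra days.
Each full week contributes 2 weekend days (Sat, Sun): 99 × 2 = 198.
The 5 extra days are Fri, Sat, Sun, Mon, Tue — 2 of them qualify.
Total: 198 + 2 = 200.

200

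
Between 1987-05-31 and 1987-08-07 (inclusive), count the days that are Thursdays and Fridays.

1987-05-31 is a Sunday.
From 1987-05-31 to 1987-08-07 is 69 days inclusive.
69 = 7 × 9 + 6, so there are 9 full weeks plus 6 extra days.
Each full week contributes 2 days from the set (Thu, Fri): 9 × 2 = 18.
The 6 extra days are Sun, Mon, Tue, Wed, Thu, Fri — 2 of them qualify.
Total: 18 + 2 = 20.

20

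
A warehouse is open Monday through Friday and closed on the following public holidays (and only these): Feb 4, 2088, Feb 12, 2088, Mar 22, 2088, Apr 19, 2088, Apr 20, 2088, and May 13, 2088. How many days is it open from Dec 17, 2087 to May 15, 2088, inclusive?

102 business days

Dec 17, 2087 is a Wednesday.
The range spans 151 days (inclusive of both endpoints).
151 = 7 × 21 + 4, so there are 21 full weeks plus 4 extra days.
Each full week contributes 5 weekdays (Mon–Fri): 21 × 5 = 105.
The 4 extra days are Wed, Thu, Fri, Sat — 3 of them qualify.
Total: 105 + 3 = 108.
Holidays: Feb 4, 2088 (Wed); Feb 12, 2088 (Thu); Mar 22, 2088 (Mon); Apr 19, 2088 (Mon); Apr 20, 2088 (Tue); May 13, 2088 (Thu).
All 6 holidays fall on weekdays, so subtract 6.
Business days: 108 − 6 = 102.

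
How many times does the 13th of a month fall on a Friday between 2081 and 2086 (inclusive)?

Friday-the-13ths by year:
2081: Jun
2082: Feb, Mar, Nov
2083: Aug
2084: Oct
2085: Apr, Jul
2086: Sep, Dec

10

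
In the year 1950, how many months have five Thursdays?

4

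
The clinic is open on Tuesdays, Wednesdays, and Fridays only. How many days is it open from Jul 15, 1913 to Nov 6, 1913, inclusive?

50

Jul 15, 1913 is a Tuesday.
That's 115 days from start to end, counting both.
115 = 7 × 16 + 3, so there are 16 full weeks plus 3 extra days.
Each full week contributes 3 days from the set (Tue, Wed, Fri): 16 × 3 = 48.
The 3 extra days are Tue, Wed, Thu — 2 of them qualify.
Total: 48 + 2 = 50.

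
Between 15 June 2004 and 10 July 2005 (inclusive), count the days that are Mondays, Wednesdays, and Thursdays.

15 June 2004 is a Tuesday.
From 15 June 2004 to 10 July 2005 is 391 days inclusive.
391 = 7 × 55 + 6, so there are 55 full weeks plus 6 extra days.
Each full week contributes 3 days from the set (Mon, Wed, Thu): 55 × 3 = 165.
The 6 extra days are Tue, Wed, Thu, Fri, Sat, Sun — 2 of them qualify.
Total: 165 + 2 = 167.

167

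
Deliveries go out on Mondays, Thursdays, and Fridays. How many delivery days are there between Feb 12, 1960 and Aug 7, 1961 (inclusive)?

233

Feb 12, 1960 is a Friday.
From Feb 12, 1960 to Aug 7, 1961 is 543 days inclusive.
543 = 7 × 77 + 4, so there are 77 full weeks plus 4 extra days.
Each full week contributes 3 days from the set (Mon, Thu, Fri): 77 × 3 = 231.
The 4 extra days are Friday, Saturday, Sunday, Monday — 2 of them qualify.
Total: 231 + 2 = 233.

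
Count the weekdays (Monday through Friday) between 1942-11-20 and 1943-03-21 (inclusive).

1942-11-20 is a Friday.
That's 122 days from start to end, counting both.
122 = 7 × 17 + 3, so there are 17 full weeks plus 3 extra days.
Each full week contributes 5 weekdays (Mon–Fri): 17 × 5 = 85.
The 3 extra days are Friday, Saturday, Sunday — 1 of them qualifies.
Total: 85 + 1 = 86.

86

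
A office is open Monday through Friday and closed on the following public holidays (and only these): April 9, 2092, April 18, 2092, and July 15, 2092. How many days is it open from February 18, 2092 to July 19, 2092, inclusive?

February 18, 2092 is a Monday.
From February 18, 2092 to July 19, 2092 is 153 days inclusive.
153 = 7 × 21 + 6, so there are 21 full weeks plus 6 extra days.
Each full week contributes 5 weekdays (Mon–Fri): 21 × 5 = 105.
The 6 extra days are Mon, Tue, Wed, Thu, Fri, Sat — 5 of them qualify.
Total: 105 + 5 = 110.
Holidays: April 9, 2092 (Wed); April 18, 2092 (Fri); July 15, 2092 (Tue).
All 3 holidays fall on weekdays, so subtract 3.
Business days: 110 − 3 = 107.

107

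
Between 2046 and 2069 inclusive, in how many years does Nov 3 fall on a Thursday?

Day of week of November 3 in each year:
2046: Sat, 2047: Sun, 2048: Tue, 2049: Wed, 2050: Thu ✓, 2051: Fri, 2052: Sun, 2053: Mon, 2054: Tue, 2055: Wed, 2056: Fri, 2057: Sat, 2058: Sun, 2059: Mon, 2060: Wed, 2061: Thu ✓, 2062: Fri, 2063: Sat, 2064: Mon, 2065: Tue, 2066: Wed, 2067: Thu ✓, 2068: Sat, 2069: Sun
Thursdays: 2050, 2061, 2067.

3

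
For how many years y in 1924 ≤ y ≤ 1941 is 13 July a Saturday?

Day of week of July 13 in each year:
1924: Sun, 1925: Mon, 1926: Tue, 1927: Wed, 1928: Fri, 1929: Sat ✓, 1930: Sun, 1931: Mon, 1932: Wed, 1933: Thu, 1934: Fri, 1935: Sat ✓, 1936: Mon, 1937: Tue, 1938: Wed, 1939: Thu, 1940: Sat ✓, 1941: Sun
Saturdays: 1929, 1935, 1940.

3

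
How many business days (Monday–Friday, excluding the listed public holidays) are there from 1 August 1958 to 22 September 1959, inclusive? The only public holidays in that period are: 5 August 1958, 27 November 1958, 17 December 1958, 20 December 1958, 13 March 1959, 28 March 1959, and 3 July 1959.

1 August 1958 is a Friday.
That's 418 days from start to end, counting both.
418 = 7 × 59 + 5, so there are 59 full weeks plus 5 extra days.
Each full week contributes 5 weekdays (Mon–Fri): 59 × 5 = 295.
The 5 extra days are Fri, Sat, Sun, Mon, Tue — 3 of them qualify.
Total: 295 + 3 = 298.
Holidays: 5 August 1958 (Tue); 27 November 1958 (Thu); 17 December 1958 (Wed); 20 December 1958 (Sat); 13 March 1959 (Fri); 28 March 1959 (Sat); 3 July 1959 (Fri).
5 of the 7 holidays fall on weekdays; the rest are weekends and were already excluded.
Business days: 298 − 5 = 293.

293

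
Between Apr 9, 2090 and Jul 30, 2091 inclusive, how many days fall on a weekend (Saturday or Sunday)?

137

Apr 9, 2090 is a Sunday.
From Apr 9, 2090 to Jul 30, 2091 is 478 days inclusive.
478 = 7 × 68 + 2, so there are 68 full weeks plus 2 extra days.
Each full week contributes 2 weekend days (Sat, Sun): 68 × 2 = 136.
The 2 extra days are Sunday, Monday — 1 of them qualifies.
Total: 136 + 1 = 137.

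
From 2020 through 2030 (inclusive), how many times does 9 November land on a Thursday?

2

Day of week of November 9 in each year:
2020: Mon, 2021: Tue, 2022: Wed, 2023: Thu ✓, 2024: Sat, 2025: Sun, 2026: Mon, 2027: Tue, 2028: Thu ✓, 2029: Fri, 2030: Sat
Thursdays: 2023, 2028.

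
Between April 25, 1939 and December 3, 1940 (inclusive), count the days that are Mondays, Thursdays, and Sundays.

April 25, 1939 is a Tuesday.
The range spans 589 days (inclusive of both endpoints).
589 = 7 × 84 + 1, so there are 84 full weeks plus 1 extra day.
Each full week contributes 3 days from the set (Mon, Thu, Sun): 84 × 3 = 252.
The 1 extra day is Tue — none qualify.
Total: 252 + 0 = 252.

252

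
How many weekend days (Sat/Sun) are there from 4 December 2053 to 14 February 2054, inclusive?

21

4 December 2053 is a Thursday.
That's 73 days from start to end, counting both.
73 = 7 × 10 + 3, so there are 10 full weeks plus 3 extra days.
Each full week contributes 2 weekend days (Sat, Sun): 10 × 2 = 20.
The 3 extra days are Thursday, Friday, Saturday — 1 of them qualifies.
Total: 20 + 1 = 21.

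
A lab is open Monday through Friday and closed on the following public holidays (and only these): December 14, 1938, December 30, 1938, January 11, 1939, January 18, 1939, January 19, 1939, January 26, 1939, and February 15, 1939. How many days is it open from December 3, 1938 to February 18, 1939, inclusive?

December 3, 1938 is a Saturday.
The range spans 78 days (inclusive of both endpoints).
78 = 7 × 11 + 1, so there are 11 full weeks plus 1 extra day.
Each full week contributes 5 weekdays (Mon–Fri): 11 × 5 = 55.
The 1 extra day is Saturday — none qualify.
Total: 55 + 0 = 55.
Holidays: December 14, 1938 (Wed); December 30, 1938 (Fri); January 11, 1939 (Wed); January 18, 1939 (Wed); January 19, 1939 (Thu); January 26, 1939 (Thu); February 15, 1939 (Wed).
All 7 holidays fall on weekdays, so subtract 7.
Business days: 55 − 7 = 48.

48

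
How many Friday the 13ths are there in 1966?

1

The 13th falls on a Friday when the month's 13th has weekday Fri.
Jan 13 is Thu; Feb 13 is Sun; Mar 13 is Sun; Apr 13 is Wed; May 13 is Fri ✓; Jun 13 is Mon; Jul 13 is Wed; Aug 13 is Sat; Sep 13 is Tue; Oct 13 is Thu; Nov 13 is Sun; Dec 13 is Tue.
Friday the 13ths: May.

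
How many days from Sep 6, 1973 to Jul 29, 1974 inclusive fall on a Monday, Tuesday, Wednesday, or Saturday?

Sep 6, 1973 is a Thursday.
The range spans 327 days (inclusive of both endpoints).
327 = 7 × 46 + 5, so there are 46 full weeks plus 5 extra days.
Each full week contributes 4 days from the set (Mon, Tue, Wed, Sat): 46 × 4 = 184.
The 5 extra days are Thursday, Friday, Saturday, Sunday, Monday — 2 of them qualify.
Total: 184 + 2 = 186.

186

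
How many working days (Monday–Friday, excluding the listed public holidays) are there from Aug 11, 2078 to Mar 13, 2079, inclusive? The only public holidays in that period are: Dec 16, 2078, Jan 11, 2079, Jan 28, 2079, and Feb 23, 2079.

Aug 11, 2078 is a Thursday.
From Aug 11, 2078 to Mar 13, 2079 is 215 days inclusive.
215 = 7 × 30 + 5, so there are 30 full weeks plus 5 extra days.
Each full week contributes 5 weekdays (Mon–Fri): 30 × 5 = 150.
The 5 extra days are Thu, Fri, Sat, Sun, Mon — 3 of them qualify.
Total: 150 + 3 = 153.
Holidays: Dec 16, 2078 (Fri); Jan 11, 2079 (Wed); Jan 28, 2079 (Sat); Feb 23, 2079 (Thu).
3 of the 4 holidays fall on weekdays; the rest are weekends and were already excluded.
Business days: 153 − 3 = 150.

150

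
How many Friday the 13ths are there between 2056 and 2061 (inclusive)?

9

Friday-the-13ths by year:
2056: Oct
2057: Apr, Jul
2058: Sep, Dec
2059: Jun
2060: Feb, Aug
2061: May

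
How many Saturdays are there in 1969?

January 1, 1969 is a Wednesday.
The range spans 365 days (inclusive of both endpoints).
365 = 7 × 52 + 1, so there are 52 full weeks plus 1 extra day.
Each full week contributes one Saturday: 52 so far.
The 1 extra day is Wed — none qualify.
Total: 52 + 0 = 52.

52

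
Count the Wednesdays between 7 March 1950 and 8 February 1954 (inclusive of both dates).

7 March 1950 is a Tuesday.
The range spans 1435 days (inclusive of both endpoints).
1435 = 7 × 205, so the span is exactly 205 full weeks.
Each full week contributes one Wednesday: 205 so far.
Total: 205.

205 Wednesdays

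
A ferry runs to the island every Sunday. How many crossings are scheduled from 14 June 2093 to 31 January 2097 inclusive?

190

14 June 2093 is a Sunday.
That's 1328 days from start to end, counting both.
1328 = 7 × 189 + 5, so there are 189 full weeks plus 5 extra days.
Each full week contributes one Sunday: 189 so far.
The 5 extra days are Sunday, Monday, Tuesday, Wednesday, Thursday — 1 of them qualifies.
Total: 189 + 1 = 190.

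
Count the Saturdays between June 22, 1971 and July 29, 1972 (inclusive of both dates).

June 22, 1971 is a Tuesday.
That's 404 days from start to end, counting both.
404 = 7 × 57 + 5, so there are 57 full weeks plus 5 extra days.
Each full week contributes one Saturday: 57 so far.
The 5 extra days are Tuesday, Wednesday, Thursday, Friday, Saturday — 1 of them qualifies.
Total: 57 + 1 = 58.

58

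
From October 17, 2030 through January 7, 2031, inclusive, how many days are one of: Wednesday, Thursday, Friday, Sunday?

47

October 17, 2030 is a Thursday.
That's 83 days from start to end, counting both.
83 = 7 × 11 + 6, so there are 11 full weeks plus 6 extra days.
Each full week contributes 4 days from the set (Wed, Thu, Fri, Sun): 11 × 4 = 44.
The 6 extra days are Thursday, Friday, Saturday, Sunday, Monday, Tuesday — 3 of them qualify.
Total: 44 + 3 = 47.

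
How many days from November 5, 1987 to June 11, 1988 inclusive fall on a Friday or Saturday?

64

November 5, 1987 is a Thursday.
That's 220 days from start to end, counting both.
220 = 7 × 31 + 3, so there are 31 full weeks plus 3 extra days.
Each full week contributes 2 days from the set (Fri, Sat): 31 × 2 = 62.
The 3 extra days are Thu, Fri, Sat — 2 of them qualify.
Total: 62 + 2 = 64.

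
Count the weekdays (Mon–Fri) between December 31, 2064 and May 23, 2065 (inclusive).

103

December 31, 2064 is a Wednesday.
That's 144 days from start to end, counting both.
144 = 7 × 20 + 4, so there are 20 full weeks plus 4 extra days.
Each full week contributes 5 weekdays (Mon–Fri): 20 × 5 = 100.
The 4 extra days are Wed, Thu, Fri, Sat — 3 of them qualify.
Total: 100 + 3 = 103.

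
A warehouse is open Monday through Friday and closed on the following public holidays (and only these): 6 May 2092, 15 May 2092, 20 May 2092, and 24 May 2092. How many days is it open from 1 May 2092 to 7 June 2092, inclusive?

24 working days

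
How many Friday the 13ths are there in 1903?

The 13th falls on a Friday when the month's 13th has weekday Fri.
Jan 13 is Tue; Feb 13 is Fri ✓; Mar 13 is Fri ✓; Apr 13 is Mon; May 13 is Wed; Jun 13 is Sat; Jul 13 is Mon; Aug 13 is Thu; Sep 13 is Sun; Oct 13 is Tue; Nov 13 is Fri ✓; Dec 13 is Sun.
Friday the 13ths: Feb, Mar, Nov.

3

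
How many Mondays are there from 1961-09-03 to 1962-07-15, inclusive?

1961-09-03 is a Sunday.
That's 316 days from start to end, counting both.
316 = 7 × 45 + 1, so there are 45 full weeks plus 1 extra day.
Each full week contributes one Monday: 45 so far.
The 1 extra day is Sunday — none qualify.
Total: 45 + 0 = 45.

45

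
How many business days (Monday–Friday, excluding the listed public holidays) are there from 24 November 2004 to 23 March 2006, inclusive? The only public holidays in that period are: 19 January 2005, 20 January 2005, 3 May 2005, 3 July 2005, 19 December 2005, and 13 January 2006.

24 November 2004 is a Wednesday.
The range spans 485 days (inclusive of both endpoints).
485 = 7 × 69 + 2, so there are 69 full weeks plus 2 extra days.
Each full week contributes 5 weekdays (Mon–Fri): 69 × 5 = 345.
The 2 extra days are Wed, Thu — 2 of them qualify.
Total: 345 + 2 = 347.
Holidays: 19 January 2005 (Wed); 20 January 2005 (Thu); 3 May 2005 (Tue); 3 July 2005 (Sun); 19 December 2005 (Mon); 13 January 2006 (Fri).
5 of the 6 holidays fall on weekdays; the rest are weekends and were already excluded.
Business days: 347 − 5 = 342.

342 business days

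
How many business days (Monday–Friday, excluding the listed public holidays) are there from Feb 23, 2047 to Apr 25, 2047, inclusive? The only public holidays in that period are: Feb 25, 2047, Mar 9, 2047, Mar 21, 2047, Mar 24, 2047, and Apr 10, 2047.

41 business days

Feb 23, 2047 is a Saturday.
From Feb 23, 2047 to Apr 25, 2047 is 62 days inclusive.
62 = 7 × 8 + 6, so there are 8 full weeks plus 6 extra days.
Each full week contributes 5 weekdays (Mon–Fri): 8 × 5 = 40.
The 6 extra days are Saturday, Sunday, Monday, Tuesday, Wednesday, Thursday — 4 of them qualify.
Total: 40 + 4 = 44.
Holidays: Feb 25, 2047 (Mon); Mar 9, 2047 (Sat); Mar 21, 2047 (Thu); Mar 24, 2047 (Sun); Apr 10, 2047 (Wed).
3 of the 5 holidays fall on weekdays; the rest are weekends and were already excluded.
Business days: 44 − 3 = 41.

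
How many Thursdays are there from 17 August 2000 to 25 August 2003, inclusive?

158 Thursdays

17 August 2000 is a Thursday.
From 17 August 2000 to 25 August 2003 is 1104 days inclusive.
1104 = 7 × 157 + 5, so there are 157 full weeks plus 5 extra days.
Each full week contributes one Thursday: 157 so far.
The 5 extra days are Thu, Fri, Sat, Sun, Mon — 1 of them qualifies.
Total: 157 + 1 = 158.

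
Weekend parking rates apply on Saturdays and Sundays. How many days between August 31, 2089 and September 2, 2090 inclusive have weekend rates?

August 31, 2089 is a Wednesday.
The range spans 368 days (inclusive of both endpoints).
368 = 7 × 52 + 4, so there are 52 full weeks plus 4 extra days.
Each full week contributes 2 weekend days (Sat, Sun): 52 × 2 = 104.
The 4 extra days are Wed, Thu, Fri, Sat — 1 of them qualifies.
Total: 104 + 1 = 105.

105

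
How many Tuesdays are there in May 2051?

5

2051-05-01 is a Monday.
From 2051-05-01 to 2051-05-31 is 31 days inclusive.
31 = 7 × 4 + 3, so there are 4 full weeks plus 3 extra days.
Each full week contributes one Tuesday: 4 so far.
The 3 extra days are Mon, Tue, Wed — 1 of them qualifies.
Total: 4 + 1 = 5.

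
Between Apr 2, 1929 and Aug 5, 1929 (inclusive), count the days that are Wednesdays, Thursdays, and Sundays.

54

Apr 2, 1929 is a Tuesday.
That's 126 days from start to end, counting both.
126 = 7 × 18, so the span is exactly 18 full weeks.
Each full week contributes 3 days from the set (Wed, Thu, Sun): 18 × 3 = 54.
Total: 54.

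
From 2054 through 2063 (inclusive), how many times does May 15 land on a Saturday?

Day of week of May 15 in each year:
2054: Fri, 2055: Sat ✓, 2056: Mon, 2057: Tue, 2058: Wed, 2059: Thu, 2060: Sat ✓, 2061: Sun, 2062: Mon, 2063: Tue
Saturdays: 2055, 2060.

2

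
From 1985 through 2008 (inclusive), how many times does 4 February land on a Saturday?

3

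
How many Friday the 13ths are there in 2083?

The 13th falls on a Friday when the month's 13th has weekday Fri.
Jan 13 is Wed; Feb 13 is Sat; Mar 13 is Sat; Apr 13 is Tue; May 13 is Thu; Jun 13 is Sun; Jul 13 is Tue; Aug 13 is Fri ✓; Sep 13 is Mon; Oct 13 is Wed; Nov 13 is Sat; Dec 13 is Mon.
Friday the 13ths: Aug.

1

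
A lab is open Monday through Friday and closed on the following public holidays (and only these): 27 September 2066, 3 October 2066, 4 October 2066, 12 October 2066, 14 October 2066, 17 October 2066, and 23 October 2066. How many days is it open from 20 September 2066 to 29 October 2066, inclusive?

20 September 2066 is a Monday.
From 20 September 2066 to 29 October 2066 is 40 days inclusive.
40 = 7 × 5 + 5, so there are 5 full weeks plus 5 extra days.
Each full week contributes 5 weekdays (Mon–Fri): 5 × 5 = 25.
The 5 extra days are Mon, Tue, Wed, Thu, Fri — 5 of them qualify.
Total: 25 + 5 = 30.
Holidays: 27 September 2066 (Mon); 3 October 2066 (Sun); 4 October 2066 (Mon); 12 October 2066 (Tue); 14 October 2066 (Thu); 17 October 2066 (Sun); 23 October 2066 (Sat).
4 of the 7 holidays fall on weekdays; the rest are weekends and were already excluded.
Business days: 30 − 4 = 26.

26 working days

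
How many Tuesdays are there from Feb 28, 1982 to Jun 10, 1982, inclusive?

15

Feb 28, 1982 is a Sunday.
The range spans 103 days (inclusive of both endpoints).
103 = 7 × 14 + 5, so there are 14 full weeks plus 5 extra days.
Each full week contributes one Tuesday: 14 so far.
The 5 extra days are Sun, Mon, Tue, Wed, Thu — 1 of them qualifies.
Total: 14 + 1 = 15.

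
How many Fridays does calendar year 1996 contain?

52

1996-01-01 is a Monday.
That's 366 days from start to end, counting both.
366 = 7 × 52 + 2, so there are 52 full weeks plus 2 extra days.
Each full week contributes one Friday: 52 so far.
The 2 extra days are Monday, Tuesday — none qualify.
Total: 52 + 0 = 52.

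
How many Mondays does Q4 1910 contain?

Oct 1, 1910 is a Saturday.
The range spans 92 days (inclusive of both endpoints).
92 = 7 × 13 + 1, so there are 13 full weeks plus 1 extra day.
Each full week contributes one Monday: 13 so far.
The 1 extra day is Saturday — none qualify.
Total: 13 + 0 = 13.

13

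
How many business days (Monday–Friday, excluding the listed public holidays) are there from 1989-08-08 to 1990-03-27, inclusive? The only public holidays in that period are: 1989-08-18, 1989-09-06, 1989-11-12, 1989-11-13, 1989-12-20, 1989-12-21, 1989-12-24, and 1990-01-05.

1989-08-08 is a Tuesday.
The range spans 232 days (inclusive of both endpoints).
232 = 7 × 33 + 1, so there are 33 full weeks plus 1 extra day.
Each full week contributes 5 weekdays (Mon–Fri): 33 × 5 = 165.
The 1 extra day is Tue — 1 of them qualifies.
Total: 165 + 1 = 166.
Holidays: 1989-08-18 (Fri); 1989-09-06 (Wed); 1989-11-12 (Sun); 1989-11-13 (Mon); 1989-12-20 (Wed); 1989-12-21 (Thu); 1989-12-24 (Sun); 1990-01-05 (Fri).
6 of the 8 holidays fall on weekdays; the rest are weekends and were already excluded.
Business days: 166 − 6 = 160.

160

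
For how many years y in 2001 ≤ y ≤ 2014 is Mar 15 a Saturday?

Day of week of March 15 in each year:
2001: Thu, 2002: Fri, 2003: Sat ✓, 2004: Mon, 2005: Tue, 2006: Wed, 2007: Thu, 2008: Sat ✓, 2009: Sun, 2010: Mon, 2011: Tue, 2012: Thu, 2013: Fri, 2014: Sat ✓
Saturdays: 2003, 2008, 2014.

3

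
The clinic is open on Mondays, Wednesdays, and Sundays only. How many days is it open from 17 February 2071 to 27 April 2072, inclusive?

17 February 2071 is a Tuesday.
The range spans 436 days (inclusive of both endpoints).
436 = 7 × 62 + 2, so there are 62 full weeks plus 2 extra days.
Each full week contributes 3 days from the set (Mon, Wed, Sun): 62 × 3 = 186.
The 2 extra days are Tue, Wed — 1 of them qualifies.
Total: 186 + 1 = 187.

187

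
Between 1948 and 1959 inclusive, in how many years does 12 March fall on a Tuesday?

1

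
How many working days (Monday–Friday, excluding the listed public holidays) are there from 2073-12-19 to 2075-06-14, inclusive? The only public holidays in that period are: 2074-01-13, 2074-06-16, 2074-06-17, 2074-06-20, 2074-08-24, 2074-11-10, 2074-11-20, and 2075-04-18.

2073-12-19 is a Tuesday.
The range spans 543 days (inclusive of both endpoints).
543 = 7 × 77 + 4, so there are 77 full weeks plus 4 extra days.
Each full week contributes 5 weekdays (Mon–Fri): 77 × 5 = 385.
The 4 extra days are Tue, Wed, Thu, Fri — 4 of them qualify.
Total: 385 + 4 = 389.
Holidays: 2074-01-13 (Sat); 2074-06-16 (Sat); 2074-06-17 (Sun); 2074-06-20 (Wed); 2074-08-24 (Fri); 2074-11-10 (Sat); 2074-11-20 (Tue); 2075-04-18 (Thu).
4 of the 8 holidays fall on weekdays; the rest are weekends and were already excluded.
Business days: 389 − 4 = 385.

385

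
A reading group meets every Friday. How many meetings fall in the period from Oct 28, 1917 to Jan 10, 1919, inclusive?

63

Oct 28, 1917 is a Sunday.
The range spans 440 days (inclusive of both endpoints).
440 = 7 × 62 + 6, so there are 62 full weeks plus 6 extra days.
Each full week contributes one Friday: 62 so far.
The 6 extra days are Sunday, Monday, Tuesday, Wednesday, Thursday, Friday — 1 of them qualifies.
Total: 62 + 1 = 63.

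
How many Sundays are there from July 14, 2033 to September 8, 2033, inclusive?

8 Sundays

July 14, 2033 is a Thursday.
The range spans 57 days (inclusive of both endpoints).
57 = 7 × 8 + 1, so there are 8 full weeks plus 1 extra day.
Each full week contributes one Sunday: 8 so far.
The 1 extra day is Thu — none qualify.
Total: 8 + 0 = 8.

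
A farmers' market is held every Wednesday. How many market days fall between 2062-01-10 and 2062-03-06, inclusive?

2062-01-10 is a Tuesday.
From 2062-01-10 to 2062-03-06 is 56 days inclusive.
56 = 7 × 8, so the span is exactly 8 full weeks.
Each full week contributes one Wednesday: 8 so far.
Total: 8.

8 Wednesdays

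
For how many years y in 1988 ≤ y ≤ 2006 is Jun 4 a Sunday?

4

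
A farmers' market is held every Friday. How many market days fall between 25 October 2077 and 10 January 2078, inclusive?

11

25 October 2077 is a Monday.
The range spans 78 days (inclusive of both endpoints).
78 = 7 × 11 + 1, so there are 11 full weeks plus 1 extra day.
Each full week contributes one Friday: 11 so far.
The 1 extra day is Mon — none qualify.
Total: 11 + 0 = 11.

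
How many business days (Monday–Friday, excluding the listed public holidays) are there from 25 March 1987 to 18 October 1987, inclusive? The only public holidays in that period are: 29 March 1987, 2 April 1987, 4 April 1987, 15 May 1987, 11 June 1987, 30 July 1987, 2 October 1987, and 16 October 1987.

142

25 March 1987 is a Wednesday.
That's 208 days from start to end, counting both.
208 = 7 × 29 + 5, so there are 29 full weeks plus 5 extra days.
Each full week contributes 5 weekdays (Mon–Fri): 29 × 5 = 145.
The 5 extra days are Wednesday, Thursday, Friday, Saturday, Sunday — 3 of them qualify.
Total: 145 + 3 = 148.
Holidays: 29 March 1987 (Sun); 2 April 1987 (Thu); 4 April 1987 (Sat); 15 May 1987 (Fri); 11 June 1987 (Thu); 30 July 1987 (Thu); 2 October 1987 (Fri); 16 October 1987 (Fri).
6 of the 8 holidays fall on weekdays; the rest are weekends and were already excluded.
Business days: 148 − 6 = 142.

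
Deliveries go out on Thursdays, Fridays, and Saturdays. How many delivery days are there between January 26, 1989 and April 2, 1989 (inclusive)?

January 26, 1989 is a Thursday.
That's 67 days from start to end, counting both.
67 = 7 × 9 + 4, so there are 9 full weeks plus 4 extra days.
Each full week contributes 3 days from the set (Thu, Fri, Sat): 9 × 3 = 27.
The 4 extra days are Thursday, Friday, Saturday, Sunday — 3 of them qualify.
Total: 27 + 3 = 30.

30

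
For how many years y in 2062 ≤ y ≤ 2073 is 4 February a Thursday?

Day of week of February 4 in each year:
2062: Sat, 2063: Sun, 2064: Mon, 2065: Wed, 2066: Thu ✓, 2067: Fri, 2068: Sat, 2069: Mon, 2070: Tue, 2071: Wed, 2072: Thu ✓, 2073: Sat
Thursdays: 2066, 2072.

2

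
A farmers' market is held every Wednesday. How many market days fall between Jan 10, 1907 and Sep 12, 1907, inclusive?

35

Jan 10, 1907 is a Thursday.
That's 246 days from start to end, counting both.
246 = 7 × 35 + 1, so there are 35 full weeks plus 1 extra day.
Each full week contributes one Wednesday: 35 so far.
The 1 extra day is Thu — none qualify.
Total: 35 + 0 = 35.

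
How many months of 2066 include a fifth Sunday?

4

A month has five Sundays exactly when Sunday falls within its first (length − 28) days.
Jan: 31 days, starts Fri → 5 of Fri, Sat, Sun ✓
Feb: 28 days, starts Mon → 5 of (none)
Mar: 31 days, starts Mon → 5 of Mon, Tue, Wed
Apr: 30 days, starts Thu → 5 of Thu, Fri
May: 31 days, starts Sat → 5 of Sat, Sun, Mon ✓
Jun: 30 days, starts Tue → 5 of Tue, Wed
Jul: 31 days, starts Thu → 5 of Thu, Fri, Sat
Aug: 31 days, starts Sun → 5 of Sun, Mon, Tue ✓
Sep: 30 days, starts Wed → 5 of Wed, Thu
Oct: 31 days, starts Fri → 5 of Fri, Sat, Sun ✓
Nov: 30 days, starts Mon → 5 of Mon, Tue
Dec: 31 days, starts Wed → 5 of Wed, Thu, Fri
Months with five Sundays: Jan, May, Aug, Oct.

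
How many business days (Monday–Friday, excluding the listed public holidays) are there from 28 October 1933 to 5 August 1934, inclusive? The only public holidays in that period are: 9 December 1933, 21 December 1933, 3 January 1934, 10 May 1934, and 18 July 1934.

196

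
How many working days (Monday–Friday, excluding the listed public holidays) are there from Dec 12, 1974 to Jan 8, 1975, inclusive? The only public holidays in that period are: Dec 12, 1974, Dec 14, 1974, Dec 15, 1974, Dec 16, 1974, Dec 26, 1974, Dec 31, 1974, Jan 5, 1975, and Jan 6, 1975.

15 working days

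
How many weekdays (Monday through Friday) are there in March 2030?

21 weekdays

Mar 1, 2030 is a Friday.
The range spans 31 days (inclusive of both endpoints).
31 = 7 × 4 + 3, so there are 4 full weeks plus 3 extra days.
Each full week contributes 5 weekdays (Mon–Fri): 4 × 5 = 20.
The 3 extra days are Friday, Saturday, Sunday — 1 of them qualifies.
Total: 20 + 1 = 21.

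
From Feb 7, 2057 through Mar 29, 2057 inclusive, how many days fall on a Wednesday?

8 Wednesdays

Feb 7, 2057 is a Wednesday.
The range spans 51 days (inclusive of both endpoints).
51 = 7 × 7 + 2, so there are 7 full weeks plus 2 extra days.
Each full week contributes one Wednesday: 7 so far.
The 2 extra days are Wednesday, Thursday — 1 of them qualifies.
Total: 7 + 1 = 8.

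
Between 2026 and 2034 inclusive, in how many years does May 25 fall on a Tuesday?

2

Day of week of May 25 in each year:
2026: Mon, 2027: Tue ✓, 2028: Thu, 2029: Fri, 2030: Sat, 2031: Sun, 2032: Tue ✓, 2033: Wed, 2034: Thu
Tuesdays: 2027, 2032.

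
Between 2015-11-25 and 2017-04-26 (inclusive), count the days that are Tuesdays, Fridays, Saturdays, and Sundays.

2015-11-25 is a Wednesday.
From 2015-11-25 to 2017-04-26 is 519 days inclusive.
519 = 7 × 74 + 1, so there are 74 full weeks plus 1 extra day.
Each full week contributes 4 days from the set (Tue, Fri, Sat, Sun): 74 × 4 = 296.
The 1 extra day is Wednesday — none qualify.
Total: 296 + 0 = 296.

296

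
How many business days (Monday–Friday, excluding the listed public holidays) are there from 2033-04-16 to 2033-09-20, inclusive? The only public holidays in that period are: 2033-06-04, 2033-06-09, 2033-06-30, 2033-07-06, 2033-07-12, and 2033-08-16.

107 business days

2033-04-16 is a Saturday.
That's 158 days from start to end, counting both.
158 = 7 × 22 + 4, so there are 22 full weeks plus 4 extra days.
Each full week contributes 5 weekdays (Mon–Fri): 22 × 5 = 110.
The 4 extra days are Sat, Sun, Mon, Tue — 2 of them qualify.
Total: 110 + 2 = 112.
Holidays: 2033-06-04 (Sat); 2033-06-09 (Thu); 2033-06-30 (Thu); 2033-07-06 (Wed); 2033-07-12 (Tue); 2033-08-16 (Tue).
5 of the 6 holidays fall on weekdays; the rest are weekends and were already excluded.
Business days: 112 − 5 = 107.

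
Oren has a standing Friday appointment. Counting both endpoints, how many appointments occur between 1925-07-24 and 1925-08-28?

6

1925-07-24 is a Friday.
From 1925-07-24 to 1925-08-28 is 36 days inclusive.
36 = 7 × 5 + 1, so there are 5 full weeks plus 1 extra day.
Each full week contributes one Friday: 5 so far.
The 1 extra day is Fri — 1 of them qualifies.
Total: 5 + 1 = 6.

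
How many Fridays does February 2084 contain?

2084-02-01 is a Tuesday.
The range spans 29 days (inclusive of both endpoints).
29 = 7 × 4 + 1, so there are 4 full weeks plus 1 extra day.
Each full week contributes one Friday: 4 so far.
The 1 extra day is Tuesday — none qualify.
Total: 4 + 0 = 4.

4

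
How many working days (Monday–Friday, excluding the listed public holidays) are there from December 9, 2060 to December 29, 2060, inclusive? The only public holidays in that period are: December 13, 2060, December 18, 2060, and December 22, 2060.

13

December 9, 2060 is a Thursday.
That's 21 days from start to end, counting both.
21 = 7 × 3, so the span is exactly 3 full weeks.
Each full week contributes 5 weekdays (Mon–Fri): 3 × 5 = 15.
Total: 15.
Holidays: December 13, 2060 (Mon); December 18, 2060 (Sat); December 22, 2060 (Wed).
2 of the 3 holidays fall on weekdays; the rest are weekends and were already excluded.
Business days: 15 − 2 = 13.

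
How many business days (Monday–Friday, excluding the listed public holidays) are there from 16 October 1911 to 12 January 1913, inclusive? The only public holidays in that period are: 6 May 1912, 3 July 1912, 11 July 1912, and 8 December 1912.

16 October 1911 is a Monday.
From 16 October 1911 to 12 January 1913 is 455 days inclusive.
455 = 7 × 65, so the span is exactly 65 full weeks.
Each full week contributes 5 weekdays (Mon–Fri): 65 × 5 = 325.
Total: 325.
Holidays: 6 May 1912 (Mon); 3 July 1912 (Wed); 11 July 1912 (Thu); 8 December 1912 (Sun).
3 of the 4 holidays fall on weekdays; the rest are weekends and were already excluded.
Business days: 325 − 3 = 322.

322 business days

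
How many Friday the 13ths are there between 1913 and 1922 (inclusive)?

16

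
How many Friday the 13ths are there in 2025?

1

The 13th falls on a Friday when the month's 13th has weekday Fri.
Jan 13 is Mon; Feb 13 is Thu; Mar 13 is Thu; Apr 13 is Sun; May 13 is Tue; Jun 13 is Fri ✓; Jul 13 is Sun; Aug 13 is Wed; Sep 13 is Sat; Oct 13 is Mon; Nov 13 is Thu; Dec 13 is Sat.
Friday the 13ths: Jun.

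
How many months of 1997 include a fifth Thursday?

A month has five Thursdays exactly when Thursday falls within its first (length − 28) days.
Jan: 31 days, starts Wed → 5 of Wed, Thu, Fri ✓
Feb: 28 days, starts Sat → 5 of (none)
Mar: 31 days, starts Sat → 5 of Sat, Sun, Mon
Apr: 30 days, starts Tue → 5 of Tue, Wed
May: 31 days, starts Thu → 5 of Thu, Fri, Sat ✓
Jun: 30 days, starts Sun → 5 of Sun, Mon
Jul: 31 days, starts Tue → 5 of Tue, Wed, Thu ✓
Aug: 31 days, starts Fri → 5 of Fri, Sat, Sun
Sep: 30 days, starts Mon → 5 of Mon, Tue
Oct: 31 days, starts Wed → 5 of Wed, Thu, Fri ✓
Nov: 30 days, starts Sat → 5 of Sat, Sun
Dec: 31 days, starts Mon → 5 of Mon, Tue, Wed
Months with five Thursdays: Jan, May, Jul, Oct.

4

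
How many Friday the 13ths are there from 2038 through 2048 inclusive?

Friday-the-13ths by year:
2038: Aug
2039: May
2040: Jan, Apr, Jul
2041: Sep, Dec
2042: Jun
2043: Feb, Mar, Nov
2044: May
2045: Jan, Oct
2046: Apr, Jul
2047: Sep, Dec
2048: Mar, Nov

20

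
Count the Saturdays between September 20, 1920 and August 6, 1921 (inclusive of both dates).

46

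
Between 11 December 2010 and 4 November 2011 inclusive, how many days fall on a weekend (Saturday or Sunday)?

11 December 2010 is a Saturday.
The range spans 329 days (inclusive of both endpoints).
329 = 7 × 47, so the span is exactly 47 full weeks.
Each full week contributes 2 weekend days (Sat, Sun): 47 × 2 = 94.
Total: 94.

94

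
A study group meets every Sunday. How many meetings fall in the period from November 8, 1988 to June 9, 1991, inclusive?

135 Sundays

November 8, 1988 is a Tuesday.
That's 944 days from start to end, counting both.
944 = 7 × 134 + 6, so there are 134 full weeks plus 6 extra days.
Each full week contributes one Sunday: 134 so far.
The 6 extra days are Tuesday, Wednesday, Thursday, Friday, Saturday, Sunday — 1 of them qualifies.
Total: 134 + 1 = 135.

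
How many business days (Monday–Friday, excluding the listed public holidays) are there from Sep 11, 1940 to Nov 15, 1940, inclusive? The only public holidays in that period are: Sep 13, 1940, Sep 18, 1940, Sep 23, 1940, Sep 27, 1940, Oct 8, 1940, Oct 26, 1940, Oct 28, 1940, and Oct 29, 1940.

Sep 11, 1940 is a Wednesday.
From Sep 11, 1940 to Nov 15, 1940 is 66 days inclusive.
66 = 7 × 9 + 3, so there are 9 full weeks plus 3 extra days.
Each full week contributes 5 weekdays (Mon–Fri): 9 × 5 = 45.
The 3 extra days are Wednesday, Thursday, Friday — 3 of them qualify.
Total: 45 + 3 = 48.
Holidays: Sep 13, 1940 (Fri); Sep 18, 1940 (Wed); Sep 23, 1940 (Mon); Sep 27, 1940 (Fri); Oct 8, 1940 (Tue); Oct 26, 1940 (Sat); Oct 28, 1940 (Mon); Oct 29, 1940 (Tue).
7 of the 8 holidays fall on weekdays; the rest are weekends and were already excluded.
Business days: 48 − 7 = 41.

41 business days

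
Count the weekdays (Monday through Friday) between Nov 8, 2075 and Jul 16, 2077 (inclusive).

441

Nov 8, 2075 is a Friday.
The range spans 617 days (inclusive of both endpoints).
617 = 7 × 88 + 1, so there are 88 full weeks plus 1 extra day.
Each full week contributes 5 weekdays (Mon–Fri): 88 × 5 = 440.
The 1 extra day is Friday — 1 of them qualifies.
Total: 440 + 1 = 441.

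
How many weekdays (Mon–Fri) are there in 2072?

261

1 January 2072 is a Friday.
From 1 January 2072 to 31 December 2072 is 366 days inclusive.
366 = 7 × 52 + 2, so there are 52 full weeks plus 2 extra days.
Each full week contributes 5 weekdays (Mon–Fri): 52 × 5 = 260.
The 2 extra days are Friday, Saturday — 1 of them qualifies.
Total: 260 + 1 = 261.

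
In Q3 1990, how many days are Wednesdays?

13

July 1, 1990 is a Sunday.
From July 1, 1990 to September 30, 1990 is 92 days inclusive.
92 = 7 × 13 + 1, so there are 13 full weeks plus 1 extra day.
Each full week contributes one Wednesday: 13 so far.
The 1 extra day is Sun — none qualify.
Total: 13 + 0 = 13.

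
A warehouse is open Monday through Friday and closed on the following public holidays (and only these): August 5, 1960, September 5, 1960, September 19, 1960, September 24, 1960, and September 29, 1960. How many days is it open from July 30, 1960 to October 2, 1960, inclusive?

41

July 30, 1960 is a Saturday.
From July 30, 1960 to October 2, 1960 is 65 days inclusive.
65 = 7 × 9 + 2, so there are 9 full weeks plus 2 extra days.
Each full week contributes 5 weekdays (Mon–Fri): 9 × 5 = 45.
The 2 extra days are Saturday, Sunday — none qualify.
Total: 45 + 0 = 45.
Holidays: August 5, 1960 (Fri); September 5, 1960 (Mon); September 19, 1960 (Mon); September 24, 1960 (Sat); September 29, 1960 (Thu).
4 of the 5 holidays fall on weekdays; the rest are weekends and were already excluded.
Business days: 45 − 4 = 41.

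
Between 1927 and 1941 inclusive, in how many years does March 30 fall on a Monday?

2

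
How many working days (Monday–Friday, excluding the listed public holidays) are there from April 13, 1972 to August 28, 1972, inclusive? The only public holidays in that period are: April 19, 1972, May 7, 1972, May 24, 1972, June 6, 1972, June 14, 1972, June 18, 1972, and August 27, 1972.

94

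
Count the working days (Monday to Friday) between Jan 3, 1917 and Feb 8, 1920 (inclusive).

808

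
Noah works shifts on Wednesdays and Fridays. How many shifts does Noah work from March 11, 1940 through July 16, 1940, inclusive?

March 11, 1940 is a Monday.
That's 128 days from start to end, counting both.
128 = 7 × 18 + 2, so there are 18 full weeks plus 2 extra days.
Each full week contributes 2 days from the set (Wed, Fri): 18 × 2 = 36.
The 2 extra days are Monday, Tuesday — none qualify.
Total: 36 + 0 = 36.

36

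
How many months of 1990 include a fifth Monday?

5

A month has five Mondays exactly when Monday falls within its first (length − 28) days.
Jan: 31 days, starts Mon → 5 of Mon, Tue, Wed ✓
Feb: 28 days, starts Thu → 5 of (none)
Mar: 31 days, starts Thu → 5 of Thu, Fri, Sat
Apr: 30 days, starts Sun → 5 of Sun, Mon ✓
May: 31 days, starts Tue → 5 of Tue, Wed, Thu
Jun: 30 days, starts Fri → 5 of Fri, Sat
Jul: 31 days, starts Sun → 5 of Sun, Mon, Tue ✓
Aug: 31 days, starts Wed → 5 of Wed, Thu, Fri
Sep: 30 days, starts Sat → 5 of Sat, Sun
Oct: 31 days, starts Mon → 5 of Mon, Tue, Wed ✓
Nov: 30 days, starts Thu → 5 of Thu, Fri
Dec: 31 days, starts Sat → 5 of Sat, Sun, Mon ✓
Months with five Mondays: Jan, Apr, Jul, Oct, Dec.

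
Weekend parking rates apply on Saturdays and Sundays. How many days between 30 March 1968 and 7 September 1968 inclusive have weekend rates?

30 March 1968 is a Saturday.
From 30 March 1968 to 7 September 1968 is 162 days inclusive.
162 = 7 × 23 + 1, so there are 23 full weeks plus 1 extra day.
Each full week contributes 2 weekend days (Sat, Sun): 23 × 2 = 46.
The 1 extra day is Sat — 1 of them qualifies.
Total: 46 + 1 = 47.

47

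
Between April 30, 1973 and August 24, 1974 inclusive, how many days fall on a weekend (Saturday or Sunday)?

137

April 30, 1973 is a Monday.
From April 30, 1973 to August 24, 1974 is 482 days inclusive.
482 = 7 × 68 + 6, so there are 68 full weeks plus 6 extra days.
Each full week contributes 2 weekend days (Sat, Sun): 68 × 2 = 136.
The 6 extra days are Mon, Tue, Wed, Thu, Fri, Sat — 1 of them qualifies.
Total: 136 + 1 = 137.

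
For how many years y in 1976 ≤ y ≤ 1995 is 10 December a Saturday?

Day of week of December 10 in each year:
1976: Fri, 1977: Sat ✓, 1978: Sun, 1979: Mon, 1980: Wed, 1981: Thu, 1982: Fri, 1983: Sat ✓, 1984: Mon, 1985: Tue, 1986: Wed, 1987: Thu, 1988: Sat ✓, 1989: Sun, 1990: Mon, 1991: Tue, 1992: Thu, 1993: Fri, 1994: Sat ✓, 1995: Sun
Saturdays: 1977, 1983, 1988, 1994.

4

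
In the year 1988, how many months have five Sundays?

A month has five Sundays exactly when Sunday falls within its first (length − 28) days.
Jan: 31 days, starts Fri → 5 of Fri, Sat, Sun ✓
Feb: 29 days, starts Mon → 5 of Mon
Mar: 31 days, starts Tue → 5 of Tue, Wed, Thu
Apr: 30 days, starts Fri → 5 of Fri, Sat
May: 31 days, starts Sun → 5 of Sun, Mon, Tue ✓
Jun: 30 days, starts Wed → 5 of Wed, Thu
Jul: 31 days, starts Fri → 5 of Fri, Sat, Sun ✓
Aug: 31 days, starts Mon → 5 of Mon, Tue, Wed
Sep: 30 days, starts Thu → 5 of Thu, Fri
Oct: 31 days, starts Sat → 5 of Sat, Sun, Mon ✓
Nov: 30 days, starts Tue → 5 of Tue, Wed
Dec: 31 days, starts Thu → 5 of Thu, Fri, Sat
Months with five Sundays: Jan, May, Jul, Oct.

4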